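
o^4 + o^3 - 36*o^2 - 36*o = o*(o - 6)*(o + 1)*(o + 6)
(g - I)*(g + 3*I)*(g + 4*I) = g^3 + 6*I*g^2 - 5*g + 12*I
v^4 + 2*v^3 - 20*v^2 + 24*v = v*(v - 2)^2*(v + 6)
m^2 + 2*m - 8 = (m - 2)*(m + 4)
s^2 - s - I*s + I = (s - 1)*(s - I)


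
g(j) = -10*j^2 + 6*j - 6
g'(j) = 6 - 20*j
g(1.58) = -21.48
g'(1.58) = -25.60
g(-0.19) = -7.50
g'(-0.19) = 9.80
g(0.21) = -5.18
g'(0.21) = 1.80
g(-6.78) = -506.36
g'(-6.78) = 141.60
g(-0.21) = -7.70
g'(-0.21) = 10.20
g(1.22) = -13.56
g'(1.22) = -18.40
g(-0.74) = -15.92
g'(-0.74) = 20.80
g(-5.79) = -375.98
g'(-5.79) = 121.80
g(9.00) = -762.00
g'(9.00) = -174.00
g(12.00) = -1374.00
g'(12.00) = -234.00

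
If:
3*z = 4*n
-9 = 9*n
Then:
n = -1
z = -4/3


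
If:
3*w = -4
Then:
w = -4/3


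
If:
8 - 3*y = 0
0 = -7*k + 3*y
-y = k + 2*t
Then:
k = 8/7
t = -40/21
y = 8/3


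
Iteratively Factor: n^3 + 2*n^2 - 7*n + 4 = (n - 1)*(n^2 + 3*n - 4) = (n - 1)*(n + 4)*(n - 1)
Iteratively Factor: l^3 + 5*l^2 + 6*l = (l + 2)*(l^2 + 3*l) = l*(l + 2)*(l + 3)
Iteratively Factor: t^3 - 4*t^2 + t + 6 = (t - 3)*(t^2 - t - 2) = (t - 3)*(t - 2)*(t + 1)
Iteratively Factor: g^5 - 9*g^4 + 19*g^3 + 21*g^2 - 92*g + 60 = (g - 2)*(g^4 - 7*g^3 + 5*g^2 + 31*g - 30) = (g - 2)*(g + 2)*(g^3 - 9*g^2 + 23*g - 15) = (g - 2)*(g - 1)*(g + 2)*(g^2 - 8*g + 15) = (g - 3)*(g - 2)*(g - 1)*(g + 2)*(g - 5)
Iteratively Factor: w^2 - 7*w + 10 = (w - 5)*(w - 2)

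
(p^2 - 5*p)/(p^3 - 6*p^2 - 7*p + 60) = p/(p^2 - p - 12)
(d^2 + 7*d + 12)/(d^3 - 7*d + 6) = (d + 4)/(d^2 - 3*d + 2)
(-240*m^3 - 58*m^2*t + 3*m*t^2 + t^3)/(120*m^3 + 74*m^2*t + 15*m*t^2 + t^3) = (-8*m + t)/(4*m + t)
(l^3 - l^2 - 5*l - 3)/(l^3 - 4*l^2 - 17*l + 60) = (l^2 + 2*l + 1)/(l^2 - l - 20)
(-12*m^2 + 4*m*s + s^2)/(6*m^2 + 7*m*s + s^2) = (-2*m + s)/(m + s)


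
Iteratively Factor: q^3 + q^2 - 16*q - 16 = (q + 4)*(q^2 - 3*q - 4) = (q - 4)*(q + 4)*(q + 1)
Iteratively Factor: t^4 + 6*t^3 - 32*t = (t - 2)*(t^3 + 8*t^2 + 16*t) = (t - 2)*(t + 4)*(t^2 + 4*t) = t*(t - 2)*(t + 4)*(t + 4)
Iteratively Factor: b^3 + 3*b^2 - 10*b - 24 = (b - 3)*(b^2 + 6*b + 8) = (b - 3)*(b + 2)*(b + 4)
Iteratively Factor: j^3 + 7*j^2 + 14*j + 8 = (j + 4)*(j^2 + 3*j + 2) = (j + 2)*(j + 4)*(j + 1)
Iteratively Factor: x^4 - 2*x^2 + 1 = (x + 1)*(x^3 - x^2 - x + 1) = (x - 1)*(x + 1)*(x^2 - 1) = (x - 1)^2*(x + 1)*(x + 1)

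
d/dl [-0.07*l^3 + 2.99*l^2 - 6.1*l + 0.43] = -0.21*l^2 + 5.98*l - 6.1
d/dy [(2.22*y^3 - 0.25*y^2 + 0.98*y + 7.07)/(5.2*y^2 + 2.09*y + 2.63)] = (11.544*y^4 + 9.2796*y^3 + 11.8973*y^2 - 74.843*y - 12.1989)/(27.04*y^4 + 21.736*y^3 + 31.7201*y^2 + 10.9934*y + 6.9169)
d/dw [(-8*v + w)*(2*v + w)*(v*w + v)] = v*(-16*v^2 - 12*v*w - 6*v + 3*w^2 + 2*w)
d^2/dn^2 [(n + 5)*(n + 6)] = 2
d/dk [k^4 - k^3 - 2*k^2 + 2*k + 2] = 4*k^3 - 3*k^2 - 4*k + 2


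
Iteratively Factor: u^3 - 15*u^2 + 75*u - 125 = (u - 5)*(u^2 - 10*u + 25) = (u - 5)^2*(u - 5)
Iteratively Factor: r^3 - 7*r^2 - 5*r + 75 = (r + 3)*(r^2 - 10*r + 25) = (r - 5)*(r + 3)*(r - 5)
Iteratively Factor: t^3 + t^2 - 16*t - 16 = (t - 4)*(t^2 + 5*t + 4) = (t - 4)*(t + 1)*(t + 4)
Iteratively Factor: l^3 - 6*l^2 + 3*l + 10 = (l - 5)*(l^2 - l - 2) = (l - 5)*(l + 1)*(l - 2)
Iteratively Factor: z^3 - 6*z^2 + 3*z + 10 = (z - 2)*(z^2 - 4*z - 5) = (z - 2)*(z + 1)*(z - 5)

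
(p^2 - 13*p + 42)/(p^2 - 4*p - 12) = (p - 7)/(p + 2)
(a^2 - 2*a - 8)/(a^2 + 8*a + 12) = (a - 4)/(a + 6)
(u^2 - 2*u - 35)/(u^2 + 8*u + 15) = (u - 7)/(u + 3)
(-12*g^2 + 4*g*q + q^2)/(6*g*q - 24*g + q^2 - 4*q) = (-2*g + q)/(q - 4)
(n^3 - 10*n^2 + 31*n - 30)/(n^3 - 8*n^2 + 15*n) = (n - 2)/n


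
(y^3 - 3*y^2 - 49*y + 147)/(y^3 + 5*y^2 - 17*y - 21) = (y - 7)/(y + 1)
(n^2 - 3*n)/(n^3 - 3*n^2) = 1/n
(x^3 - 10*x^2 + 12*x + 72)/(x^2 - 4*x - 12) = x - 6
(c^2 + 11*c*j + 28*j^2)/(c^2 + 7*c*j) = (c + 4*j)/c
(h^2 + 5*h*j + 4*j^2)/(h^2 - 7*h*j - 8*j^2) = (h + 4*j)/(h - 8*j)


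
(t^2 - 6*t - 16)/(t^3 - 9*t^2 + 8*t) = (t + 2)/(t*(t - 1))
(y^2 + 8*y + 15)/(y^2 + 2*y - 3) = (y + 5)/(y - 1)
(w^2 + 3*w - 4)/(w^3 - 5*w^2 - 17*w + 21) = (w + 4)/(w^2 - 4*w - 21)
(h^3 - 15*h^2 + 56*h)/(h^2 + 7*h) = (h^2 - 15*h + 56)/(h + 7)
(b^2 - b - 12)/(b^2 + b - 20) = (b + 3)/(b + 5)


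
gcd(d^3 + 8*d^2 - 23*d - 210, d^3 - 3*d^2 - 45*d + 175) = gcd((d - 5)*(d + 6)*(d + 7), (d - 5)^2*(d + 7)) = d^2 + 2*d - 35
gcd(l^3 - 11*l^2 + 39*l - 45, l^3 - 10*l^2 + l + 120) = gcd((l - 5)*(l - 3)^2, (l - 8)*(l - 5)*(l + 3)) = l - 5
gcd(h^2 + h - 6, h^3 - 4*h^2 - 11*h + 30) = h^2 + h - 6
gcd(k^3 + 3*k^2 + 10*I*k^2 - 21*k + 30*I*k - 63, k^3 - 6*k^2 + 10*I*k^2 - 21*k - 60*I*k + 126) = k^2 + 10*I*k - 21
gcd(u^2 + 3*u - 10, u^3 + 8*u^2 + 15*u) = u + 5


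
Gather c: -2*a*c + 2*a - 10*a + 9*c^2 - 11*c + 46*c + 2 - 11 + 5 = -8*a + 9*c^2 + c*(35 - 2*a) - 4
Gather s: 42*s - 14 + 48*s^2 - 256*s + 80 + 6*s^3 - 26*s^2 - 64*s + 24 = 6*s^3 + 22*s^2 - 278*s + 90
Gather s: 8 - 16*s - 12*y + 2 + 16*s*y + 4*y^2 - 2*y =s*(16*y - 16) + 4*y^2 - 14*y + 10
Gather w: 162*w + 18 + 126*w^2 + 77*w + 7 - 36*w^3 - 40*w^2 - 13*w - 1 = -36*w^3 + 86*w^2 + 226*w + 24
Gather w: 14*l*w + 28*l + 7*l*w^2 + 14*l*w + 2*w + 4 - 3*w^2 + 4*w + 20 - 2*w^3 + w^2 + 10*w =28*l - 2*w^3 + w^2*(7*l - 2) + w*(28*l + 16) + 24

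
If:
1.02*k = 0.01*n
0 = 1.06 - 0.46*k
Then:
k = 2.30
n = 235.04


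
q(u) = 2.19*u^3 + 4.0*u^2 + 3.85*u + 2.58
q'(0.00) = 3.85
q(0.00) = 2.58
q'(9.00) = 608.02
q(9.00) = 1957.74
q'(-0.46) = 1.56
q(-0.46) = 1.44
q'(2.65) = 71.19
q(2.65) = 81.63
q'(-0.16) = 2.74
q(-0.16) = 2.06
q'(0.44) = 8.64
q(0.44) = 5.23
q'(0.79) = 14.27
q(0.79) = 9.20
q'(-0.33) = 1.93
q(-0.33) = 1.67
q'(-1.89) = 12.20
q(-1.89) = -5.19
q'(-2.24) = 18.90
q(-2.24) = -10.59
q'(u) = 6.57*u^2 + 8.0*u + 3.85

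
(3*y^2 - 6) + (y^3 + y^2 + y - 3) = y^3 + 4*y^2 + y - 9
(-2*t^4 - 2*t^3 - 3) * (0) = 0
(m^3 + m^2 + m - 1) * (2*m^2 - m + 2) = 2*m^5 + m^4 + 3*m^3 - m^2 + 3*m - 2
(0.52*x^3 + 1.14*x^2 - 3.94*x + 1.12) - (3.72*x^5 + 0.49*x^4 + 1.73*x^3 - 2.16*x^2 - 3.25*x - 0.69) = -3.72*x^5 - 0.49*x^4 - 1.21*x^3 + 3.3*x^2 - 0.69*x + 1.81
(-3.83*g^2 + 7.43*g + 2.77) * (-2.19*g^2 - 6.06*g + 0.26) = 8.3877*g^4 + 6.9381*g^3 - 52.0879*g^2 - 14.8544*g + 0.7202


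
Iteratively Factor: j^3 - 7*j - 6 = (j + 1)*(j^2 - j - 6) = (j - 3)*(j + 1)*(j + 2)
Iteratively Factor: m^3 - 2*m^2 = (m - 2)*(m^2) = m*(m - 2)*(m)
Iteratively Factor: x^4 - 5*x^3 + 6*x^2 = (x)*(x^3 - 5*x^2 + 6*x) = x*(x - 2)*(x^2 - 3*x) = x*(x - 3)*(x - 2)*(x)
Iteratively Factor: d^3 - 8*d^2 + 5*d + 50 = (d + 2)*(d^2 - 10*d + 25) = (d - 5)*(d + 2)*(d - 5)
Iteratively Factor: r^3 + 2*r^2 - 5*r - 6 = (r + 3)*(r^2 - r - 2) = (r + 1)*(r + 3)*(r - 2)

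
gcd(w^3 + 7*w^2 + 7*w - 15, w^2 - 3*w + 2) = w - 1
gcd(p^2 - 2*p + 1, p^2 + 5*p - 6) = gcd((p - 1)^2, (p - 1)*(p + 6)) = p - 1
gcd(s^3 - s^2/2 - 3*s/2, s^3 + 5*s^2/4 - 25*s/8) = s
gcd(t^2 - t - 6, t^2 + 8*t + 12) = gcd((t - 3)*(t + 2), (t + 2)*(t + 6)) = t + 2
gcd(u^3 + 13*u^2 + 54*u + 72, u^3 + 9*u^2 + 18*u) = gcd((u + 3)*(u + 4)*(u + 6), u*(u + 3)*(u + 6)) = u^2 + 9*u + 18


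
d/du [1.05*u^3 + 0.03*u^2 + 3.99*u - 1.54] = 3.15*u^2 + 0.06*u + 3.99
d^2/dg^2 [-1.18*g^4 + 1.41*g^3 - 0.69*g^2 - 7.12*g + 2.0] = -14.16*g^2 + 8.46*g - 1.38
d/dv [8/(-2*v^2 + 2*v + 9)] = 16*(2*v - 1)/(-2*v^2 + 2*v + 9)^2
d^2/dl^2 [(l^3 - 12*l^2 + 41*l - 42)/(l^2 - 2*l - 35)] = 112/(l^3 + 15*l^2 + 75*l + 125)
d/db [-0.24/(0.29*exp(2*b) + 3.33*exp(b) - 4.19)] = (0.1392*exp(b) + 0.7992)*exp(b)/(0.29*exp(2*b) + 3.33*exp(b) - 4.19)^2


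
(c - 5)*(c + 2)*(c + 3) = c^3 - 19*c - 30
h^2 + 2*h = h*(h + 2)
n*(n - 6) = n^2 - 6*n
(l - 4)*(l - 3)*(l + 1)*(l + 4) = l^4 - 2*l^3 - 19*l^2 + 32*l + 48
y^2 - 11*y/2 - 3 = (y - 6)*(y + 1/2)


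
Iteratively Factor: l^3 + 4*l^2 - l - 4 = (l - 1)*(l^2 + 5*l + 4) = (l - 1)*(l + 1)*(l + 4)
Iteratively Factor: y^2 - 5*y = (y - 5)*(y)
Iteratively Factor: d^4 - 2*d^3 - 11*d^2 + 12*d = (d)*(d^3 - 2*d^2 - 11*d + 12) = d*(d - 4)*(d^2 + 2*d - 3) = d*(d - 4)*(d - 1)*(d + 3)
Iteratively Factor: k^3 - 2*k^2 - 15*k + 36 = (k - 3)*(k^2 + k - 12) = (k - 3)^2*(k + 4)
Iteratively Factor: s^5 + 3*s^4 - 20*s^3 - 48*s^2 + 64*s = (s + 4)*(s^4 - s^3 - 16*s^2 + 16*s) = (s - 1)*(s + 4)*(s^3 - 16*s) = (s - 4)*(s - 1)*(s + 4)*(s^2 + 4*s) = (s - 4)*(s - 1)*(s + 4)^2*(s)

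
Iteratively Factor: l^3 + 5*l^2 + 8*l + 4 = (l + 1)*(l^2 + 4*l + 4) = (l + 1)*(l + 2)*(l + 2)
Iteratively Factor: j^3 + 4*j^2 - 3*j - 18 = (j - 2)*(j^2 + 6*j + 9) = (j - 2)*(j + 3)*(j + 3)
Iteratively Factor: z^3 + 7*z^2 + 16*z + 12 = (z + 3)*(z^2 + 4*z + 4) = (z + 2)*(z + 3)*(z + 2)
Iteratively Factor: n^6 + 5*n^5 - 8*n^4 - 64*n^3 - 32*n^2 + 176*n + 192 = (n + 2)*(n^5 + 3*n^4 - 14*n^3 - 36*n^2 + 40*n + 96) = (n - 3)*(n + 2)*(n^4 + 6*n^3 + 4*n^2 - 24*n - 32) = (n - 3)*(n + 2)^2*(n^3 + 4*n^2 - 4*n - 16) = (n - 3)*(n - 2)*(n + 2)^2*(n^2 + 6*n + 8) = (n - 3)*(n - 2)*(n + 2)^2*(n + 4)*(n + 2)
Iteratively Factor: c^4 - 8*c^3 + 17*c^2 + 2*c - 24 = (c + 1)*(c^3 - 9*c^2 + 26*c - 24) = (c - 3)*(c + 1)*(c^2 - 6*c + 8) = (c - 4)*(c - 3)*(c + 1)*(c - 2)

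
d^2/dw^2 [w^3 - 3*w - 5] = 6*w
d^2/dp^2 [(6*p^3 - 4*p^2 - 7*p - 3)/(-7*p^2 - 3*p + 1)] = 2*(163*p^3 + 579*p^2 + 318*p + 73)/(343*p^6 + 441*p^5 + 42*p^4 - 99*p^3 - 6*p^2 + 9*p - 1)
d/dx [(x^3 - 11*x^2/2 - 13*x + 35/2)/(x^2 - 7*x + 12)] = (2*x^4 - 28*x^3 + 175*x^2 - 334*x - 67)/(2*(x^4 - 14*x^3 + 73*x^2 - 168*x + 144))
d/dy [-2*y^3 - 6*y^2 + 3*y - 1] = -6*y^2 - 12*y + 3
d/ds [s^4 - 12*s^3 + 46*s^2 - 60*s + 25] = 4*s^3 - 36*s^2 + 92*s - 60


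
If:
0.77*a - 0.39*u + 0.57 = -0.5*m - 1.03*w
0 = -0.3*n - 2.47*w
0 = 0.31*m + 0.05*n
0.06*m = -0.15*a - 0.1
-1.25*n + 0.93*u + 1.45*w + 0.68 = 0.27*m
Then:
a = -0.64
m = -0.07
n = 0.46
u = -0.04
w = -0.06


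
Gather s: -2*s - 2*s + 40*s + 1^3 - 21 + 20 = 36*s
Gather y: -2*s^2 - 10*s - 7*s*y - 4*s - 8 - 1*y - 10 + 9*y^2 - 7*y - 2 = -2*s^2 - 14*s + 9*y^2 + y*(-7*s - 8) - 20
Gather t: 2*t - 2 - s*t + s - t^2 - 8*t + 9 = s - t^2 + t*(-s - 6) + 7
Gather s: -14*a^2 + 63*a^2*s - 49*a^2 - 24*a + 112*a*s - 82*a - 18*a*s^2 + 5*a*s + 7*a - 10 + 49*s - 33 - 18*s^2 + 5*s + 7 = -63*a^2 - 99*a + s^2*(-18*a - 18) + s*(63*a^2 + 117*a + 54) - 36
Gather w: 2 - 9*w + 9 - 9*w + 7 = 18 - 18*w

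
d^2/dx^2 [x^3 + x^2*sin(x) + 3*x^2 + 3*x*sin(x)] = -x^2*sin(x) - 3*x*sin(x) + 4*x*cos(x) + 6*x + 2*sin(x) + 6*cos(x) + 6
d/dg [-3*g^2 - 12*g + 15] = -6*g - 12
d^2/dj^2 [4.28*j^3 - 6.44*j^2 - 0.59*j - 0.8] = 25.68*j - 12.88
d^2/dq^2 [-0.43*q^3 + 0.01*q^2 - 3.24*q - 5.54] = 0.02 - 2.58*q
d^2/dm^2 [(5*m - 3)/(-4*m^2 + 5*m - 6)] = 2*(-(5*m - 3)*(8*m - 5)^2 + (60*m - 37)*(4*m^2 - 5*m + 6))/(4*m^2 - 5*m + 6)^3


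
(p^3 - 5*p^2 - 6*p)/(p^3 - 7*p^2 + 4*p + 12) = p/(p - 2)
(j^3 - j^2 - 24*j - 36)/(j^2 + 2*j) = j - 3 - 18/j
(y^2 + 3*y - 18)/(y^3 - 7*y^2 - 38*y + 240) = (y - 3)/(y^2 - 13*y + 40)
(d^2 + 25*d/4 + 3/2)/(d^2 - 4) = (4*d^2 + 25*d + 6)/(4*(d^2 - 4))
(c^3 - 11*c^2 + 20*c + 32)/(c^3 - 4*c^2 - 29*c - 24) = (c - 4)/(c + 3)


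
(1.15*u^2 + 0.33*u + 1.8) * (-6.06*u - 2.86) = -6.969*u^3 - 5.2888*u^2 - 11.8518*u - 5.148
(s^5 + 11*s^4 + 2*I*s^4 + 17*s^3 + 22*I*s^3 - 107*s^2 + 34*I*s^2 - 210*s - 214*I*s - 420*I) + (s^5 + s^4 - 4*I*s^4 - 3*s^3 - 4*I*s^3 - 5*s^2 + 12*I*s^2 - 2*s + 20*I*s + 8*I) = 2*s^5 + 12*s^4 - 2*I*s^4 + 14*s^3 + 18*I*s^3 - 112*s^2 + 46*I*s^2 - 212*s - 194*I*s - 412*I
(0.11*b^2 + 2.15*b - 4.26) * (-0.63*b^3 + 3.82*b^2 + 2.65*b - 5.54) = -0.0693*b^5 - 0.9343*b^4 + 11.1883*b^3 - 11.1851*b^2 - 23.2*b + 23.6004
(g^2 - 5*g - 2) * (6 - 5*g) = -5*g^3 + 31*g^2 - 20*g - 12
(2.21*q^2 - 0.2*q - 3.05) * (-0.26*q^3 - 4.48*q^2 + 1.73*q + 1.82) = -0.5746*q^5 - 9.8488*q^4 + 5.5123*q^3 + 17.3402*q^2 - 5.6405*q - 5.551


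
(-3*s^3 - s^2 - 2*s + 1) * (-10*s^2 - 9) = 30*s^5 + 10*s^4 + 47*s^3 - s^2 + 18*s - 9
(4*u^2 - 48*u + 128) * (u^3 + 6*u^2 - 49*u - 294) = 4*u^5 - 24*u^4 - 356*u^3 + 1944*u^2 + 7840*u - 37632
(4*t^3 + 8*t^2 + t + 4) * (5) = 20*t^3 + 40*t^2 + 5*t + 20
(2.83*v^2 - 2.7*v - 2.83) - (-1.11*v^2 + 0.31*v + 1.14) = 3.94*v^2 - 3.01*v - 3.97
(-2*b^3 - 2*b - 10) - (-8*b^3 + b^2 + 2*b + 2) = 6*b^3 - b^2 - 4*b - 12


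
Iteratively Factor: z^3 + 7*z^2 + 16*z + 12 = (z + 2)*(z^2 + 5*z + 6) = (z + 2)^2*(z + 3)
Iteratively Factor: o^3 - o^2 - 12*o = (o)*(o^2 - o - 12) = o*(o + 3)*(o - 4)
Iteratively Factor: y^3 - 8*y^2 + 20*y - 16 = (y - 2)*(y^2 - 6*y + 8) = (y - 4)*(y - 2)*(y - 2)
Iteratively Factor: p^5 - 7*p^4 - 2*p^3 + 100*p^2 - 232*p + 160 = (p - 5)*(p^4 - 2*p^3 - 12*p^2 + 40*p - 32) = (p - 5)*(p - 2)*(p^3 - 12*p + 16) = (p - 5)*(p - 2)*(p + 4)*(p^2 - 4*p + 4) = (p - 5)*(p - 2)^2*(p + 4)*(p - 2)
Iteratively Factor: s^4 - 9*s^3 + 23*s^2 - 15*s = (s - 1)*(s^3 - 8*s^2 + 15*s) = (s - 5)*(s - 1)*(s^2 - 3*s) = (s - 5)*(s - 3)*(s - 1)*(s)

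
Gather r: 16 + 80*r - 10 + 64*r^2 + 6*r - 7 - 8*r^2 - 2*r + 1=56*r^2 + 84*r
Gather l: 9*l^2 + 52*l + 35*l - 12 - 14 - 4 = 9*l^2 + 87*l - 30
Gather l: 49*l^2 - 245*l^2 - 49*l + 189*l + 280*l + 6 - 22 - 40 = -196*l^2 + 420*l - 56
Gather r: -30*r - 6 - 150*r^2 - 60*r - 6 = -150*r^2 - 90*r - 12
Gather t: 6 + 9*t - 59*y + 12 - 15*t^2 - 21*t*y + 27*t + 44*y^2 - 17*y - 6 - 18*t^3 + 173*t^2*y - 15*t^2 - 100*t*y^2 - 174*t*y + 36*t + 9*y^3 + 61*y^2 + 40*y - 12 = -18*t^3 + t^2*(173*y - 30) + t*(-100*y^2 - 195*y + 72) + 9*y^3 + 105*y^2 - 36*y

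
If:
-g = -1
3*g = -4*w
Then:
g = 1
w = -3/4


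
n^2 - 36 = (n - 6)*(n + 6)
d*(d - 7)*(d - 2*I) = d^3 - 7*d^2 - 2*I*d^2 + 14*I*d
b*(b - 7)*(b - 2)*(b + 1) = b^4 - 8*b^3 + 5*b^2 + 14*b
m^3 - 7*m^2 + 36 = (m - 6)*(m - 3)*(m + 2)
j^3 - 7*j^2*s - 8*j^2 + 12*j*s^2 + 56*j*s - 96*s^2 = (j - 8)*(j - 4*s)*(j - 3*s)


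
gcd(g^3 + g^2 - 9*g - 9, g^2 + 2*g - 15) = g - 3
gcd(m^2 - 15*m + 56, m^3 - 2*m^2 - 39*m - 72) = m - 8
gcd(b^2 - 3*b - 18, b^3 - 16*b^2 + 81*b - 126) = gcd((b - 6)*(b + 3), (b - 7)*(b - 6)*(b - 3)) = b - 6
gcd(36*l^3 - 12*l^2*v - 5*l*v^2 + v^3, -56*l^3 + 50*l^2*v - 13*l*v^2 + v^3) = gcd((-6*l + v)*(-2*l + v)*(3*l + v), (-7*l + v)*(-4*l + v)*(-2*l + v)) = -2*l + v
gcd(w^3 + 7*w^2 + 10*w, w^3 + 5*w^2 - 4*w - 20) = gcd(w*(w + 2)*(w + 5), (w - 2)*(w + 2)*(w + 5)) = w^2 + 7*w + 10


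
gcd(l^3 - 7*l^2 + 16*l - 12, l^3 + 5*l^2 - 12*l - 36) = l - 3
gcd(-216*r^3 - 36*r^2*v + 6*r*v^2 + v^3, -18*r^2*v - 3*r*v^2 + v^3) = 6*r - v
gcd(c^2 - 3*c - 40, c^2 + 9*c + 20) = c + 5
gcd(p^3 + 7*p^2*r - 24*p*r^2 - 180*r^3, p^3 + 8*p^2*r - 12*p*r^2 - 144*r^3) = p^2 + 12*p*r + 36*r^2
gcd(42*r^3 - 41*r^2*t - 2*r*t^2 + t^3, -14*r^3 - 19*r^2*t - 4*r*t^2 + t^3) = 7*r - t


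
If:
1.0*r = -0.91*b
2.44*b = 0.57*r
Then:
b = 0.00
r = 0.00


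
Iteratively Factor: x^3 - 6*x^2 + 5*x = (x)*(x^2 - 6*x + 5) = x*(x - 1)*(x - 5)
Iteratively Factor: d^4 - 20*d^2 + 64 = (d + 4)*(d^3 - 4*d^2 - 4*d + 16) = (d - 4)*(d + 4)*(d^2 - 4) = (d - 4)*(d - 2)*(d + 4)*(d + 2)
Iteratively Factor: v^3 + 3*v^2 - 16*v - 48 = (v + 3)*(v^2 - 16) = (v - 4)*(v + 3)*(v + 4)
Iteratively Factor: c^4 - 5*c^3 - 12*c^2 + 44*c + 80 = (c - 4)*(c^3 - c^2 - 16*c - 20) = (c - 4)*(c + 2)*(c^2 - 3*c - 10) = (c - 5)*(c - 4)*(c + 2)*(c + 2)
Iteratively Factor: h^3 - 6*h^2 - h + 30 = (h + 2)*(h^2 - 8*h + 15) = (h - 3)*(h + 2)*(h - 5)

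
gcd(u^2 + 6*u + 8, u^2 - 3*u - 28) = u + 4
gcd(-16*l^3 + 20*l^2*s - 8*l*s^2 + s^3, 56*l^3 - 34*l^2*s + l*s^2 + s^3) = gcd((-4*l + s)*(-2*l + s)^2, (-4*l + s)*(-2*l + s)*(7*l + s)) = 8*l^2 - 6*l*s + s^2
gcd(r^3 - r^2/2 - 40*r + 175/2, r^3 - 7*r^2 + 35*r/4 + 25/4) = r^2 - 15*r/2 + 25/2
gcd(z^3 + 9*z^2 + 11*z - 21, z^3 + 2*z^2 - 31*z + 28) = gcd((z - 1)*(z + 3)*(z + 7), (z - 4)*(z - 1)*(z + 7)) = z^2 + 6*z - 7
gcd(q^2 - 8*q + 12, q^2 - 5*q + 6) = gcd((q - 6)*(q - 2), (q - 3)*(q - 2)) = q - 2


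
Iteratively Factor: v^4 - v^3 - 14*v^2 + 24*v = (v)*(v^3 - v^2 - 14*v + 24) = v*(v + 4)*(v^2 - 5*v + 6) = v*(v - 2)*(v + 4)*(v - 3)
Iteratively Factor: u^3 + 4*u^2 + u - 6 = (u - 1)*(u^2 + 5*u + 6) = (u - 1)*(u + 3)*(u + 2)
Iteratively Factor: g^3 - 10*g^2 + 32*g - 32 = (g - 4)*(g^2 - 6*g + 8) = (g - 4)^2*(g - 2)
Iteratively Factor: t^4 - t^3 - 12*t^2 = (t)*(t^3 - t^2 - 12*t) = t*(t + 3)*(t^2 - 4*t) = t^2*(t + 3)*(t - 4)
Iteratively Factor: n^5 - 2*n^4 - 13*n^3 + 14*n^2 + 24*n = (n + 1)*(n^4 - 3*n^3 - 10*n^2 + 24*n) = n*(n + 1)*(n^3 - 3*n^2 - 10*n + 24) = n*(n + 1)*(n + 3)*(n^2 - 6*n + 8) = n*(n - 4)*(n + 1)*(n + 3)*(n - 2)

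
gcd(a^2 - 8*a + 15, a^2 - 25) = a - 5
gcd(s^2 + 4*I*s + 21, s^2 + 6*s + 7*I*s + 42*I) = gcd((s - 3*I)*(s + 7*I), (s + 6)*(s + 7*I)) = s + 7*I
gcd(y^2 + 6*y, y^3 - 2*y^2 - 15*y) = y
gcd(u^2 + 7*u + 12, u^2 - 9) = u + 3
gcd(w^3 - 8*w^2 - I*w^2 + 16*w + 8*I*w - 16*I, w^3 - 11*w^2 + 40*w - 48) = w^2 - 8*w + 16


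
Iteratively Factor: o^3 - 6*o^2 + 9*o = (o - 3)*(o^2 - 3*o) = o*(o - 3)*(o - 3)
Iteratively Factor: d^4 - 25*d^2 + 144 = (d - 3)*(d^3 + 3*d^2 - 16*d - 48) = (d - 3)*(d + 4)*(d^2 - d - 12) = (d - 4)*(d - 3)*(d + 4)*(d + 3)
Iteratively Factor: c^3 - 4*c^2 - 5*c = (c + 1)*(c^2 - 5*c) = (c - 5)*(c + 1)*(c)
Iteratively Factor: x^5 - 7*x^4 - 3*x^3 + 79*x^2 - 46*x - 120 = (x + 1)*(x^4 - 8*x^3 + 5*x^2 + 74*x - 120) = (x - 2)*(x + 1)*(x^3 - 6*x^2 - 7*x + 60) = (x - 4)*(x - 2)*(x + 1)*(x^2 - 2*x - 15) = (x - 4)*(x - 2)*(x + 1)*(x + 3)*(x - 5)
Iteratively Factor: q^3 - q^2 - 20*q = (q)*(q^2 - q - 20) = q*(q + 4)*(q - 5)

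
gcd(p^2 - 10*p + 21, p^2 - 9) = p - 3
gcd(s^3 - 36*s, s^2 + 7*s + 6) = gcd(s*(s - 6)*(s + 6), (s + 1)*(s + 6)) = s + 6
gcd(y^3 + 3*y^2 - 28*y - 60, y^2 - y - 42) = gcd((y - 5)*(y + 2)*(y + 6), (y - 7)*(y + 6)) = y + 6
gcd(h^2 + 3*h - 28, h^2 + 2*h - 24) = h - 4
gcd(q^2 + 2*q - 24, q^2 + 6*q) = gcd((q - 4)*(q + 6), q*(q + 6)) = q + 6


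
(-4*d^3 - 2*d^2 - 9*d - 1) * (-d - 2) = 4*d^4 + 10*d^3 + 13*d^2 + 19*d + 2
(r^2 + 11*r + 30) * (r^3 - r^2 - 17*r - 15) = r^5 + 10*r^4 + 2*r^3 - 232*r^2 - 675*r - 450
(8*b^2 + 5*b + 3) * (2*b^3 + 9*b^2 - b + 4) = 16*b^5 + 82*b^4 + 43*b^3 + 54*b^2 + 17*b + 12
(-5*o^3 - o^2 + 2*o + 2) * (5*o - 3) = -25*o^4 + 10*o^3 + 13*o^2 + 4*o - 6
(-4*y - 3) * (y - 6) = -4*y^2 + 21*y + 18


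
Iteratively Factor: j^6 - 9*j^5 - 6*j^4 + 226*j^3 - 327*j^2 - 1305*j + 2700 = (j + 3)*(j^5 - 12*j^4 + 30*j^3 + 136*j^2 - 735*j + 900) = (j - 3)*(j + 3)*(j^4 - 9*j^3 + 3*j^2 + 145*j - 300) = (j - 3)^2*(j + 3)*(j^3 - 6*j^2 - 15*j + 100) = (j - 5)*(j - 3)^2*(j + 3)*(j^2 - j - 20) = (j - 5)*(j - 3)^2*(j + 3)*(j + 4)*(j - 5)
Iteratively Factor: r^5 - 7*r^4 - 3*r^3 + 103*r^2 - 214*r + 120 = (r - 1)*(r^4 - 6*r^3 - 9*r^2 + 94*r - 120) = (r - 1)*(r + 4)*(r^3 - 10*r^2 + 31*r - 30) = (r - 2)*(r - 1)*(r + 4)*(r^2 - 8*r + 15) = (r - 3)*(r - 2)*(r - 1)*(r + 4)*(r - 5)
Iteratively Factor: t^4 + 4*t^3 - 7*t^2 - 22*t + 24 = (t + 4)*(t^3 - 7*t + 6) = (t - 2)*(t + 4)*(t^2 + 2*t - 3) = (t - 2)*(t + 3)*(t + 4)*(t - 1)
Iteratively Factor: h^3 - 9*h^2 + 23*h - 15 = (h - 1)*(h^2 - 8*h + 15) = (h - 3)*(h - 1)*(h - 5)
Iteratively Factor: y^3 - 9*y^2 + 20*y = (y)*(y^2 - 9*y + 20) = y*(y - 5)*(y - 4)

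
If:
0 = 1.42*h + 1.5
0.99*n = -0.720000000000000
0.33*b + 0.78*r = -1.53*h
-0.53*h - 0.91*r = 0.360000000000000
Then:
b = 4.38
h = -1.06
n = -0.73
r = 0.22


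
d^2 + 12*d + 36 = (d + 6)^2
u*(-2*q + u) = -2*q*u + u^2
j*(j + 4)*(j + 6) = j^3 + 10*j^2 + 24*j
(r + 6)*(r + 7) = r^2 + 13*r + 42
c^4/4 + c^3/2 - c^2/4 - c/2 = c*(c/2 + 1/2)*(c/2 + 1)*(c - 1)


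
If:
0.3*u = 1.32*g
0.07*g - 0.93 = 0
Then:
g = 13.29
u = 58.46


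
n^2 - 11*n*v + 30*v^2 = (n - 6*v)*(n - 5*v)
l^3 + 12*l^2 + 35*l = l*(l + 5)*(l + 7)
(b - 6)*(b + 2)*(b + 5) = b^3 + b^2 - 32*b - 60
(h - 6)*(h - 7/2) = h^2 - 19*h/2 + 21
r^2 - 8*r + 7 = (r - 7)*(r - 1)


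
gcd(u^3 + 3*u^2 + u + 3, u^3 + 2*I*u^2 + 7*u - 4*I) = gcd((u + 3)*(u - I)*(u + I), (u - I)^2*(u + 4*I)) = u - I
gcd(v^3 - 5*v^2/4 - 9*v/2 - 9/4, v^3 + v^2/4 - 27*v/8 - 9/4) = v + 3/4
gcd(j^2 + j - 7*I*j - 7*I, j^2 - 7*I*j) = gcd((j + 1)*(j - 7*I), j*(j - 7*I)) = j - 7*I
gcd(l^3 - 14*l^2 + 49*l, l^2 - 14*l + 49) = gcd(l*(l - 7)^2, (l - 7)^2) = l^2 - 14*l + 49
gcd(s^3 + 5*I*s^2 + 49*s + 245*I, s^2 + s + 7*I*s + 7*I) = s + 7*I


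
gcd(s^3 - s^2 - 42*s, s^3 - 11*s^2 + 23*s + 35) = s - 7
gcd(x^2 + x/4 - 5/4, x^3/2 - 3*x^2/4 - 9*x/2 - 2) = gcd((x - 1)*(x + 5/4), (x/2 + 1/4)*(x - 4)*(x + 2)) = 1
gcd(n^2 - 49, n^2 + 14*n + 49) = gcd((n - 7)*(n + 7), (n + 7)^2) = n + 7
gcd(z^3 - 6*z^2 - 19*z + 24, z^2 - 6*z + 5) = z - 1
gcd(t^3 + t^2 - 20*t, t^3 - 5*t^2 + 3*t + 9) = 1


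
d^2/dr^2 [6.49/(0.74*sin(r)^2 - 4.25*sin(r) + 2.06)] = (-14.215696*sin(r)^4 + 61.23315*sin(r)^3 - 56.328657*sin(r)^2 - 179.28625*sin(r) + 214.664538)/(0.74*sin(r)^2 - 4.25*sin(r) + 2.06)^3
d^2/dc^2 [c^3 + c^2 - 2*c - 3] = 6*c + 2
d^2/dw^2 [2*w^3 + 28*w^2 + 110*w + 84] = 12*w + 56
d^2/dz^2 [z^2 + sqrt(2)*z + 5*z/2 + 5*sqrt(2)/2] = 2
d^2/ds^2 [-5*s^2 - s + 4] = -10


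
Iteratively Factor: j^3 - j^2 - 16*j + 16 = (j + 4)*(j^2 - 5*j + 4) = (j - 1)*(j + 4)*(j - 4)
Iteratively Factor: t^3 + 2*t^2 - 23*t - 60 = (t + 4)*(t^2 - 2*t - 15) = (t - 5)*(t + 4)*(t + 3)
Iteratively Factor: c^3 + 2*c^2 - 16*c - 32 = (c + 2)*(c^2 - 16) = (c - 4)*(c + 2)*(c + 4)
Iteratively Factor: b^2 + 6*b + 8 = (b + 4)*(b + 2)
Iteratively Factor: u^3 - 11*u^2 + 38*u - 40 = (u - 2)*(u^2 - 9*u + 20) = (u - 5)*(u - 2)*(u - 4)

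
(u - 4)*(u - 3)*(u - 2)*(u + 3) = u^4 - 6*u^3 - u^2 + 54*u - 72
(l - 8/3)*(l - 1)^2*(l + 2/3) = l^4 - 4*l^3 + 29*l^2/9 + 14*l/9 - 16/9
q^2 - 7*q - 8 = (q - 8)*(q + 1)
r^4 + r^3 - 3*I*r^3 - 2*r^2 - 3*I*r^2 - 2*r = r*(r + 1)*(r - 2*I)*(r - I)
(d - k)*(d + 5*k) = d^2 + 4*d*k - 5*k^2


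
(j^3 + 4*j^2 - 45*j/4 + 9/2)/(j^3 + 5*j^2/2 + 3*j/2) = (4*j^3 + 16*j^2 - 45*j + 18)/(2*j*(2*j^2 + 5*j + 3))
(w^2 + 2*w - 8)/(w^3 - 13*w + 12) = (w - 2)/(w^2 - 4*w + 3)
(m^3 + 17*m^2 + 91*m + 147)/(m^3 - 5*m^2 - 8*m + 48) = (m^2 + 14*m + 49)/(m^2 - 8*m + 16)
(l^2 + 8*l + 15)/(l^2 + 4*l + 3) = (l + 5)/(l + 1)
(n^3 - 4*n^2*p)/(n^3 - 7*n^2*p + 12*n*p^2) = n/(n - 3*p)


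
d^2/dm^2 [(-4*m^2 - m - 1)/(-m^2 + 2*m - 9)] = 2*(9*m^3 - 105*m^2 - 33*m + 337)/(m^6 - 6*m^5 + 39*m^4 - 116*m^3 + 351*m^2 - 486*m + 729)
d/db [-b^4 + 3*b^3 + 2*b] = -4*b^3 + 9*b^2 + 2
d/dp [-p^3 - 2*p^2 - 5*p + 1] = -3*p^2 - 4*p - 5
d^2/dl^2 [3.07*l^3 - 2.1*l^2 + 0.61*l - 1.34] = 18.42*l - 4.2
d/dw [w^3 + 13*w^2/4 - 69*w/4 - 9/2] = 3*w^2 + 13*w/2 - 69/4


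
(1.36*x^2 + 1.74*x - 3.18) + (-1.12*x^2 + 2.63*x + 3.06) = 0.24*x^2 + 4.37*x - 0.12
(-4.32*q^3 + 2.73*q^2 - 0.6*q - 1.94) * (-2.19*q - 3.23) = 9.4608*q^4 + 7.9749*q^3 - 7.5039*q^2 + 6.1866*q + 6.2662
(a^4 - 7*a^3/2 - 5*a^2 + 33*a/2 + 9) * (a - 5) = a^5 - 17*a^4/2 + 25*a^3/2 + 83*a^2/2 - 147*a/2 - 45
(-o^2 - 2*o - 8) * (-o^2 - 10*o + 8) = o^4 + 12*o^3 + 20*o^2 + 64*o - 64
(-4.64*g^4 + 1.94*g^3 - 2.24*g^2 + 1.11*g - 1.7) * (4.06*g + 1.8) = -18.8384*g^5 - 0.475600000000001*g^4 - 5.6024*g^3 + 0.474599999999999*g^2 - 4.904*g - 3.06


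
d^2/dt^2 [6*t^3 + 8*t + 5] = 36*t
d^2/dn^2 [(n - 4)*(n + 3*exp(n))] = 3*n*exp(n) - 6*exp(n) + 2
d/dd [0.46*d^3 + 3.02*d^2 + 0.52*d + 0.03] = 1.38*d^2 + 6.04*d + 0.52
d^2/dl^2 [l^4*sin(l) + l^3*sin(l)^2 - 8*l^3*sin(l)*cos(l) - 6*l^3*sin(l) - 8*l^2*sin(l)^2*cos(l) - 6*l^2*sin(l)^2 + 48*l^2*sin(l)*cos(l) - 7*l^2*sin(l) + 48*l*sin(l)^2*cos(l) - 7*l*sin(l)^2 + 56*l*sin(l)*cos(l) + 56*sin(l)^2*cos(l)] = -l^4*sin(l) + 6*l^3*sin(l) + 16*l^3*sin(2*l) + 8*l^3*cos(l) + 2*l^3*cos(2*l) + 19*l^2*sin(l) - 90*l^2*sin(2*l) - 34*l^2*cos(l) - 60*l^2*cos(2*l) - 18*l^2*cos(3*l) - 28*l*sin(l) - 160*l*sin(2*l) - 24*l*sin(3*l) - 40*l*cos(l) + 175*l*cos(2*l) + 108*l*cos(3*l) + 3*l - 38*sin(l) + 34*sin(2*l) + 72*sin(3*l) - 18*cos(l) + 118*cos(2*l) + 130*cos(3*l) - 6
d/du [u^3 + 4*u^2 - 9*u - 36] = 3*u^2 + 8*u - 9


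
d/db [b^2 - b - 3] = 2*b - 1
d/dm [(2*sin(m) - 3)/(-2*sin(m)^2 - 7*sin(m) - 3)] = (4*sin(m)^2 - 12*sin(m) - 27)*cos(m)/((sin(m) + 3)^2*(2*sin(m) + 1)^2)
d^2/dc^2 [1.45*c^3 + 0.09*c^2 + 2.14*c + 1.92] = 8.7*c + 0.18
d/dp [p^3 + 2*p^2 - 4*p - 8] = 3*p^2 + 4*p - 4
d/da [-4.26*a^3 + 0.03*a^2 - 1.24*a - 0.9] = -12.78*a^2 + 0.06*a - 1.24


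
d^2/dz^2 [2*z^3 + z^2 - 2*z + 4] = 12*z + 2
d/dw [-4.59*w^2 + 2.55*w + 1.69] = 2.55 - 9.18*w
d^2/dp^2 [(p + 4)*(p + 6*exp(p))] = 6*p*exp(p) + 36*exp(p) + 2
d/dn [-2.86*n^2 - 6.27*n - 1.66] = -5.72*n - 6.27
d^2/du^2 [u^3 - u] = 6*u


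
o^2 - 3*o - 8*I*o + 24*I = (o - 3)*(o - 8*I)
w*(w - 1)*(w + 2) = w^3 + w^2 - 2*w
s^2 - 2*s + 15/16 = (s - 5/4)*(s - 3/4)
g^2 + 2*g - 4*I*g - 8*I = (g + 2)*(g - 4*I)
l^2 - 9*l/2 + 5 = (l - 5/2)*(l - 2)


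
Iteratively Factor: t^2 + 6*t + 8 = (t + 2)*(t + 4)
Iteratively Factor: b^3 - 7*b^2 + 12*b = (b - 4)*(b^2 - 3*b) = (b - 4)*(b - 3)*(b)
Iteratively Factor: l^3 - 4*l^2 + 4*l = (l - 2)*(l^2 - 2*l) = l*(l - 2)*(l - 2)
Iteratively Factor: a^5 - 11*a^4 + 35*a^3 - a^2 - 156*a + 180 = (a - 5)*(a^4 - 6*a^3 + 5*a^2 + 24*a - 36) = (a - 5)*(a + 2)*(a^3 - 8*a^2 + 21*a - 18) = (a - 5)*(a - 2)*(a + 2)*(a^2 - 6*a + 9) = (a - 5)*(a - 3)*(a - 2)*(a + 2)*(a - 3)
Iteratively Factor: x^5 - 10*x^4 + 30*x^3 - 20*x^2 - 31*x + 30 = (x - 2)*(x^4 - 8*x^3 + 14*x^2 + 8*x - 15) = (x - 5)*(x - 2)*(x^3 - 3*x^2 - x + 3) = (x - 5)*(x - 2)*(x - 1)*(x^2 - 2*x - 3) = (x - 5)*(x - 3)*(x - 2)*(x - 1)*(x + 1)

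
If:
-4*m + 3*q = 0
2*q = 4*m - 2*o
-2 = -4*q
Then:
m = 3/8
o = 1/4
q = 1/2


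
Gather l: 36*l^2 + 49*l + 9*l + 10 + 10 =36*l^2 + 58*l + 20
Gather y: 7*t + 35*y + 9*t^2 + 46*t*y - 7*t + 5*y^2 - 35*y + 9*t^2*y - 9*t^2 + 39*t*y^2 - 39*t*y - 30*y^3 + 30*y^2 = -30*y^3 + y^2*(39*t + 35) + y*(9*t^2 + 7*t)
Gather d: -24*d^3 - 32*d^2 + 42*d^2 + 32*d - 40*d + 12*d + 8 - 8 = -24*d^3 + 10*d^2 + 4*d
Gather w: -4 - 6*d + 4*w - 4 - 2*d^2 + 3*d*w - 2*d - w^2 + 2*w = -2*d^2 - 8*d - w^2 + w*(3*d + 6) - 8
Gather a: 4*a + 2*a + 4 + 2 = 6*a + 6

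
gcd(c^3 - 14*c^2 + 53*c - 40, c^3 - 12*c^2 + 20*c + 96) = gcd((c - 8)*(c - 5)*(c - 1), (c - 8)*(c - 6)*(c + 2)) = c - 8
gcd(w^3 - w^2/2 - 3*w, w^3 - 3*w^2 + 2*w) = w^2 - 2*w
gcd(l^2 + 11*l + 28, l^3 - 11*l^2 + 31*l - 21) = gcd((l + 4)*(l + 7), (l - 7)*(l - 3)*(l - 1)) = 1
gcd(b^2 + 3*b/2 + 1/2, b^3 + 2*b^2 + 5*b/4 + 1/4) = b^2 + 3*b/2 + 1/2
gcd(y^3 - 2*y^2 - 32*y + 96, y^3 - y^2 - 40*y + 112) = y^2 - 8*y + 16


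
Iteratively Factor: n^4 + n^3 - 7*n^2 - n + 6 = (n + 3)*(n^3 - 2*n^2 - n + 2) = (n + 1)*(n + 3)*(n^2 - 3*n + 2) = (n - 2)*(n + 1)*(n + 3)*(n - 1)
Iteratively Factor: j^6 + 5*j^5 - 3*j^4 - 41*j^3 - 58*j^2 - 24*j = (j - 3)*(j^5 + 8*j^4 + 21*j^3 + 22*j^2 + 8*j) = (j - 3)*(j + 4)*(j^4 + 4*j^3 + 5*j^2 + 2*j) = j*(j - 3)*(j + 4)*(j^3 + 4*j^2 + 5*j + 2) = j*(j - 3)*(j + 1)*(j + 4)*(j^2 + 3*j + 2) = j*(j - 3)*(j + 1)*(j + 2)*(j + 4)*(j + 1)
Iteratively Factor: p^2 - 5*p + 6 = (p - 2)*(p - 3)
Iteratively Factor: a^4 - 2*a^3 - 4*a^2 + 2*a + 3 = (a - 1)*(a^3 - a^2 - 5*a - 3) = (a - 3)*(a - 1)*(a^2 + 2*a + 1) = (a - 3)*(a - 1)*(a + 1)*(a + 1)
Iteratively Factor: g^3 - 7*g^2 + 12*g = (g - 3)*(g^2 - 4*g) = g*(g - 3)*(g - 4)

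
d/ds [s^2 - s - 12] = 2*s - 1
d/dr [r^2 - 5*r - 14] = 2*r - 5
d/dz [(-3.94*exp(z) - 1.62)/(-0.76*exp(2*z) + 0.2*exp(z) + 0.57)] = (-(1.52*exp(z) - 0.2)*(3.94*exp(z) + 1.62) + 2.9944*exp(2*z) - 0.788*exp(z) - 2.2458)*exp(z)/(-0.76*exp(2*z) + 0.2*exp(z) + 0.57)^2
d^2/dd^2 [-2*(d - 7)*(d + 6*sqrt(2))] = -4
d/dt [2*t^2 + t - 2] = 4*t + 1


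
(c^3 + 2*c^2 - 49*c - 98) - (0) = c^3 + 2*c^2 - 49*c - 98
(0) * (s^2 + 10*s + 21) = 0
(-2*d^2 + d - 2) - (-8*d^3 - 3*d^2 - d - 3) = 8*d^3 + d^2 + 2*d + 1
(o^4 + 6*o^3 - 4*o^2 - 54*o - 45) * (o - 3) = o^5 + 3*o^4 - 22*o^3 - 42*o^2 + 117*o + 135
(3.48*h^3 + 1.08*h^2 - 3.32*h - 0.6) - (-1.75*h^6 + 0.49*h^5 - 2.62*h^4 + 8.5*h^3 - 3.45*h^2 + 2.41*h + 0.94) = 1.75*h^6 - 0.49*h^5 + 2.62*h^4 - 5.02*h^3 + 4.53*h^2 - 5.73*h - 1.54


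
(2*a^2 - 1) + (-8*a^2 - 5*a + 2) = -6*a^2 - 5*a + 1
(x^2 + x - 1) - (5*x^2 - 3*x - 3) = -4*x^2 + 4*x + 2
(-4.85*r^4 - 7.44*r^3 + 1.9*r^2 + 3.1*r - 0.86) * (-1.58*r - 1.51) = 7.663*r^5 + 19.0787*r^4 + 8.2324*r^3 - 7.767*r^2 - 3.3222*r + 1.2986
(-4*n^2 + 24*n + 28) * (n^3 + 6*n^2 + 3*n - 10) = -4*n^5 + 160*n^3 + 280*n^2 - 156*n - 280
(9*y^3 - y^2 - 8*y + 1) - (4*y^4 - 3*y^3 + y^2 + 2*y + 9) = -4*y^4 + 12*y^3 - 2*y^2 - 10*y - 8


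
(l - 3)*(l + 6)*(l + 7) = l^3 + 10*l^2 + 3*l - 126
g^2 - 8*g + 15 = (g - 5)*(g - 3)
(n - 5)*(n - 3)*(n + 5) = n^3 - 3*n^2 - 25*n + 75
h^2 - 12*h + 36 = (h - 6)^2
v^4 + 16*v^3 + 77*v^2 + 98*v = v*(v + 2)*(v + 7)^2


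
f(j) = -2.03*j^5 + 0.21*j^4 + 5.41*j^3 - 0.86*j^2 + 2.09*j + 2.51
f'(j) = -10.15*j^4 + 0.84*j^3 + 16.23*j^2 - 1.72*j + 2.09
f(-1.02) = -3.79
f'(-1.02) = 8.85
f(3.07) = -377.58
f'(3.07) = -727.53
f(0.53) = 4.11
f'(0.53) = 5.06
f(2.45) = -89.60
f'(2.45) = -258.05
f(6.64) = -24231.63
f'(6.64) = -18778.35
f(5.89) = -13047.20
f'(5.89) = -11489.29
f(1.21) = 8.55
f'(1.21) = 3.50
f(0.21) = 2.96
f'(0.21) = 2.43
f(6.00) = -14360.47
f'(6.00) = -12396.91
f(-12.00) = 499988.63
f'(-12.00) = -209562.07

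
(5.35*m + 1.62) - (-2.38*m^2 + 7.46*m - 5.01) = 2.38*m^2 - 2.11*m + 6.63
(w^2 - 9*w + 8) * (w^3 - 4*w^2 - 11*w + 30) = w^5 - 13*w^4 + 33*w^3 + 97*w^2 - 358*w + 240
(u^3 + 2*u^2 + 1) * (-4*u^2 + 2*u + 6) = -4*u^5 - 6*u^4 + 10*u^3 + 8*u^2 + 2*u + 6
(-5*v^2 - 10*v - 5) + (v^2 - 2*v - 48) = -4*v^2 - 12*v - 53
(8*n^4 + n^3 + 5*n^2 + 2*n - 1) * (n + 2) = 8*n^5 + 17*n^4 + 7*n^3 + 12*n^2 + 3*n - 2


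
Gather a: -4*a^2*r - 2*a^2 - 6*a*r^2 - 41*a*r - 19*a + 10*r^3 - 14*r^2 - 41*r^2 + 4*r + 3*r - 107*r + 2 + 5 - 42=a^2*(-4*r - 2) + a*(-6*r^2 - 41*r - 19) + 10*r^3 - 55*r^2 - 100*r - 35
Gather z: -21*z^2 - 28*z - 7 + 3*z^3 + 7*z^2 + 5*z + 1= 3*z^3 - 14*z^2 - 23*z - 6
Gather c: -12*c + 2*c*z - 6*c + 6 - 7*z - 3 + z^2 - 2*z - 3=c*(2*z - 18) + z^2 - 9*z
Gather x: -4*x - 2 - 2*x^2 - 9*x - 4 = -2*x^2 - 13*x - 6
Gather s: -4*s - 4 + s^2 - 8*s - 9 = s^2 - 12*s - 13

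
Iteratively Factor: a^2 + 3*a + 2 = (a + 2)*(a + 1)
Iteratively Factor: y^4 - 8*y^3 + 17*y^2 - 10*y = (y)*(y^3 - 8*y^2 + 17*y - 10) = y*(y - 2)*(y^2 - 6*y + 5) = y*(y - 2)*(y - 1)*(y - 5)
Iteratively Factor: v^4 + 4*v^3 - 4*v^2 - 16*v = (v - 2)*(v^3 + 6*v^2 + 8*v) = v*(v - 2)*(v^2 + 6*v + 8) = v*(v - 2)*(v + 2)*(v + 4)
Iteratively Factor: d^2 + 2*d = (d)*(d + 2)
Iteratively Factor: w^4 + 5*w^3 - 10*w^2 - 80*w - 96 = (w + 4)*(w^3 + w^2 - 14*w - 24) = (w + 3)*(w + 4)*(w^2 - 2*w - 8) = (w - 4)*(w + 3)*(w + 4)*(w + 2)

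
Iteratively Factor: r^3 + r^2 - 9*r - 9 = (r + 3)*(r^2 - 2*r - 3) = (r + 1)*(r + 3)*(r - 3)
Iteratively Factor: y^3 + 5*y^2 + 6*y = (y + 3)*(y^2 + 2*y) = y*(y + 3)*(y + 2)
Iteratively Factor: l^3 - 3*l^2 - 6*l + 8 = (l - 1)*(l^2 - 2*l - 8) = (l - 4)*(l - 1)*(l + 2)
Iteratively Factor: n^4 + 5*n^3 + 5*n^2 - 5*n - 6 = (n + 2)*(n^3 + 3*n^2 - n - 3) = (n + 1)*(n + 2)*(n^2 + 2*n - 3) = (n - 1)*(n + 1)*(n + 2)*(n + 3)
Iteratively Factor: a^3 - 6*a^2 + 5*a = (a - 5)*(a^2 - a) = (a - 5)*(a - 1)*(a)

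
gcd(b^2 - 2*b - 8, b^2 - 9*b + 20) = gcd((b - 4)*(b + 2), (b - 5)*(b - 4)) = b - 4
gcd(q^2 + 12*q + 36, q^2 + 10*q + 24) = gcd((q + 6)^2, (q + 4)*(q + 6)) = q + 6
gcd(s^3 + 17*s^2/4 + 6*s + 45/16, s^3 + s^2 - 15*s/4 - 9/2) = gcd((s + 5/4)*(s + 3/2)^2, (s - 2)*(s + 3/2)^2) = s^2 + 3*s + 9/4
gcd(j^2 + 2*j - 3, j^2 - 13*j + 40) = 1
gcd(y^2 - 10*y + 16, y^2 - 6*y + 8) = y - 2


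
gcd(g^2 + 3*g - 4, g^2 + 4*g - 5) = g - 1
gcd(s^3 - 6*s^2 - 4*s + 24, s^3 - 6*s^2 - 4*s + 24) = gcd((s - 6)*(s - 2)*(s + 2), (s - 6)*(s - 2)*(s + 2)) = s^3 - 6*s^2 - 4*s + 24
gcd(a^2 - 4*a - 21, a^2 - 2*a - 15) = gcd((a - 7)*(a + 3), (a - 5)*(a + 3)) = a + 3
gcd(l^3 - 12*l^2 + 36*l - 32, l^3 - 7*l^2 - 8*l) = l - 8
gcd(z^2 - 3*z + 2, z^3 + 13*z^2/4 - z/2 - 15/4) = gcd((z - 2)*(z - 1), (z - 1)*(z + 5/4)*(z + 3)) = z - 1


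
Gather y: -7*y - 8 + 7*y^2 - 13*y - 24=7*y^2 - 20*y - 32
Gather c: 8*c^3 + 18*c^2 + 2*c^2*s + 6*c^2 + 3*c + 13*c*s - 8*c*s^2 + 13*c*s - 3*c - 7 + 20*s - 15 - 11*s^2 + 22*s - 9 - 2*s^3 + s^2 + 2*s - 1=8*c^3 + c^2*(2*s + 24) + c*(-8*s^2 + 26*s) - 2*s^3 - 10*s^2 + 44*s - 32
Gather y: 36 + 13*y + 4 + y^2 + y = y^2 + 14*y + 40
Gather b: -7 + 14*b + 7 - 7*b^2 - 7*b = -7*b^2 + 7*b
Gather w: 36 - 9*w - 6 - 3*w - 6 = 24 - 12*w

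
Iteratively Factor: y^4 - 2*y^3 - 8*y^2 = (y)*(y^3 - 2*y^2 - 8*y) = y^2*(y^2 - 2*y - 8) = y^2*(y - 4)*(y + 2)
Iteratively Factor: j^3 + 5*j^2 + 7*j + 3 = (j + 3)*(j^2 + 2*j + 1) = (j + 1)*(j + 3)*(j + 1)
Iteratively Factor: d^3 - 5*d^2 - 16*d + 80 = (d - 5)*(d^2 - 16) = (d - 5)*(d - 4)*(d + 4)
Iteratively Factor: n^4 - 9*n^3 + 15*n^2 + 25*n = (n - 5)*(n^3 - 4*n^2 - 5*n) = n*(n - 5)*(n^2 - 4*n - 5) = n*(n - 5)*(n + 1)*(n - 5)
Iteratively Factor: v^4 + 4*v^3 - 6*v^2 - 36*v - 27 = (v - 3)*(v^3 + 7*v^2 + 15*v + 9) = (v - 3)*(v + 1)*(v^2 + 6*v + 9) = (v - 3)*(v + 1)*(v + 3)*(v + 3)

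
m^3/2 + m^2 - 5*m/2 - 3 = (m/2 + 1/2)*(m - 2)*(m + 3)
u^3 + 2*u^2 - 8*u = u*(u - 2)*(u + 4)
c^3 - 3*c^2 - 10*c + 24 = (c - 4)*(c - 2)*(c + 3)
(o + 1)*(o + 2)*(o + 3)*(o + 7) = o^4 + 13*o^3 + 53*o^2 + 83*o + 42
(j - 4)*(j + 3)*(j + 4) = j^3 + 3*j^2 - 16*j - 48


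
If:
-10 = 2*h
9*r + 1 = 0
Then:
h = -5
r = -1/9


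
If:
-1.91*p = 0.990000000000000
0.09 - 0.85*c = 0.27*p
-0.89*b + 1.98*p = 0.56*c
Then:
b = -1.32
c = 0.27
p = -0.52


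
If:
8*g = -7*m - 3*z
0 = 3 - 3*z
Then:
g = -7*m/8 - 3/8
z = 1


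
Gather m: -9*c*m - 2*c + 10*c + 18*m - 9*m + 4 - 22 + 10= 8*c + m*(9 - 9*c) - 8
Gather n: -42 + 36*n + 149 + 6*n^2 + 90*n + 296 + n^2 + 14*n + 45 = 7*n^2 + 140*n + 448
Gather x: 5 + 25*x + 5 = 25*x + 10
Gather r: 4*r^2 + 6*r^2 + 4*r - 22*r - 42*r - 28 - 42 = 10*r^2 - 60*r - 70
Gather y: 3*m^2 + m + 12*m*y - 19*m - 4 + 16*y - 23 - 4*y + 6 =3*m^2 - 18*m + y*(12*m + 12) - 21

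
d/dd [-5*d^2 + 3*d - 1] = 3 - 10*d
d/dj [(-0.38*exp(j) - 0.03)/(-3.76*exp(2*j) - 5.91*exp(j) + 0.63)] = (-(0.38*exp(j) + 0.03)*(7.52*exp(j) + 5.91) + 1.4288*exp(2*j) + 2.2458*exp(j) - 0.2394)*exp(j)/(3.76*exp(2*j) + 5.91*exp(j) - 0.63)^2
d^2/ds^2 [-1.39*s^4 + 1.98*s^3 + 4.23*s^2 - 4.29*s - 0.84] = -16.68*s^2 + 11.88*s + 8.46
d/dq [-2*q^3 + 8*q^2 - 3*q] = -6*q^2 + 16*q - 3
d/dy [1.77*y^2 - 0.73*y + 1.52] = 3.54*y - 0.73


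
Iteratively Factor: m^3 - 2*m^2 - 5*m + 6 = (m - 1)*(m^2 - m - 6) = (m - 3)*(m - 1)*(m + 2)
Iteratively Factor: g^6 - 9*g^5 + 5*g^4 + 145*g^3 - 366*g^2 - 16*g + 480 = (g - 2)*(g^5 - 7*g^4 - 9*g^3 + 127*g^2 - 112*g - 240) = (g - 3)*(g - 2)*(g^4 - 4*g^3 - 21*g^2 + 64*g + 80) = (g - 3)*(g - 2)*(g + 1)*(g^3 - 5*g^2 - 16*g + 80) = (g - 3)*(g - 2)*(g + 1)*(g + 4)*(g^2 - 9*g + 20) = (g - 4)*(g - 3)*(g - 2)*(g + 1)*(g + 4)*(g - 5)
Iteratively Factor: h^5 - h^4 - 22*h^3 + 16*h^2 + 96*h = (h + 2)*(h^4 - 3*h^3 - 16*h^2 + 48*h) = (h - 3)*(h + 2)*(h^3 - 16*h) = (h - 3)*(h + 2)*(h + 4)*(h^2 - 4*h) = (h - 4)*(h - 3)*(h + 2)*(h + 4)*(h)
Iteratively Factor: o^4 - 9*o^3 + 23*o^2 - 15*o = (o - 5)*(o^3 - 4*o^2 + 3*o) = (o - 5)*(o - 1)*(o^2 - 3*o) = (o - 5)*(o - 3)*(o - 1)*(o)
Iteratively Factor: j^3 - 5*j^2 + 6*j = (j - 2)*(j^2 - 3*j) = j*(j - 2)*(j - 3)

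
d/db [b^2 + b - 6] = 2*b + 1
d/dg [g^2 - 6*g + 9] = 2*g - 6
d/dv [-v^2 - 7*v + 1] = -2*v - 7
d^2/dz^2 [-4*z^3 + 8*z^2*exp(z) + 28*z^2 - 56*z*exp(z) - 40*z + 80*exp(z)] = 8*z^2*exp(z) - 24*z*exp(z) - 24*z - 16*exp(z) + 56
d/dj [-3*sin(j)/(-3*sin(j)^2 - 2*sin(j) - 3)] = 9*cos(j)^3/(3*sin(j)^2 + 2*sin(j) + 3)^2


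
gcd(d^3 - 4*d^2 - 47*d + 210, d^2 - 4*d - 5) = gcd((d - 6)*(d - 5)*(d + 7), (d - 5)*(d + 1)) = d - 5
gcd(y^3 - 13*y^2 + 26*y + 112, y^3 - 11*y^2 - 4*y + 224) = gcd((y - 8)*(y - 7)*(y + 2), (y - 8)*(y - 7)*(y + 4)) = y^2 - 15*y + 56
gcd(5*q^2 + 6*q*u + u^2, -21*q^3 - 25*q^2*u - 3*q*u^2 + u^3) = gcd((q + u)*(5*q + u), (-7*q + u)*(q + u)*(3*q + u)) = q + u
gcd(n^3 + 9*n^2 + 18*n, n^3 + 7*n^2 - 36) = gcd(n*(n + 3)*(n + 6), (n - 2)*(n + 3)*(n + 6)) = n^2 + 9*n + 18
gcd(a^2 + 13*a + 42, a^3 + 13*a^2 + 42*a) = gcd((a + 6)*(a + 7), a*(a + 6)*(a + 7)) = a^2 + 13*a + 42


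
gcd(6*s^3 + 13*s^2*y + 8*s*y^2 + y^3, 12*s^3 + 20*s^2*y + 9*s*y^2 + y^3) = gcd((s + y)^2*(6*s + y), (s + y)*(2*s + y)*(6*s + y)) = 6*s^2 + 7*s*y + y^2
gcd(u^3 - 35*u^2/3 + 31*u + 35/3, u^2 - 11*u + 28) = u - 7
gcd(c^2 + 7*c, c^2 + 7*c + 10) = 1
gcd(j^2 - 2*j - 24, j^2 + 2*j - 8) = j + 4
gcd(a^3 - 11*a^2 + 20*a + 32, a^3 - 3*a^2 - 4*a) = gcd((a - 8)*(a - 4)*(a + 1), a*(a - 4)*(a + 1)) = a^2 - 3*a - 4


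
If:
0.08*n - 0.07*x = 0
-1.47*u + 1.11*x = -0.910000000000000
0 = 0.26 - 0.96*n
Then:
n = 0.27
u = 0.85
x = 0.31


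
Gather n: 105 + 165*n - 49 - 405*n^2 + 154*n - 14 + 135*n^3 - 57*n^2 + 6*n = 135*n^3 - 462*n^2 + 325*n + 42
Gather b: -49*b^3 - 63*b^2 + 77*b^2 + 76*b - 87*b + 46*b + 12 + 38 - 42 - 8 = -49*b^3 + 14*b^2 + 35*b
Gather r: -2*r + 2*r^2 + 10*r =2*r^2 + 8*r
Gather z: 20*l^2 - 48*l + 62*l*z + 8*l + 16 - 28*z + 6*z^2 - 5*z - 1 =20*l^2 - 40*l + 6*z^2 + z*(62*l - 33) + 15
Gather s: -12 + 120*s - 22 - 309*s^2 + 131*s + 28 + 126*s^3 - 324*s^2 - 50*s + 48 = 126*s^3 - 633*s^2 + 201*s + 42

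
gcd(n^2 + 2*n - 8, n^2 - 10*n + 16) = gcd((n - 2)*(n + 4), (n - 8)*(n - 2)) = n - 2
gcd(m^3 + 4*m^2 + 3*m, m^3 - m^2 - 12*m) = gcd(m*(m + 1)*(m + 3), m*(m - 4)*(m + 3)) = m^2 + 3*m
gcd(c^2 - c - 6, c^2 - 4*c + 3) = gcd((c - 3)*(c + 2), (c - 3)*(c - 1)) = c - 3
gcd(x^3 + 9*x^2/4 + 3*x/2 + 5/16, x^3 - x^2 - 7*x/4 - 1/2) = x^2 + x + 1/4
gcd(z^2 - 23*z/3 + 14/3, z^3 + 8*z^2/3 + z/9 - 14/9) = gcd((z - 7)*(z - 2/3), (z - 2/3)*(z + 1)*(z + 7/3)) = z - 2/3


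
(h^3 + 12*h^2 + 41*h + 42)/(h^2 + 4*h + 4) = (h^2 + 10*h + 21)/(h + 2)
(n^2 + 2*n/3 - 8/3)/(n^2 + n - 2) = (n - 4/3)/(n - 1)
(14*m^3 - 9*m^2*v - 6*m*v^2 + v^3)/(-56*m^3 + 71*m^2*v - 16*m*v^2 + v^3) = (2*m + v)/(-8*m + v)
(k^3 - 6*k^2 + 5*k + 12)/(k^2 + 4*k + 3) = (k^2 - 7*k + 12)/(k + 3)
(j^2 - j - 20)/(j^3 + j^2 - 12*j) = (j - 5)/(j*(j - 3))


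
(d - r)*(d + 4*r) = d^2 + 3*d*r - 4*r^2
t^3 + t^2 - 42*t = t*(t - 6)*(t + 7)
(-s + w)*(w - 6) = -s*w + 6*s + w^2 - 6*w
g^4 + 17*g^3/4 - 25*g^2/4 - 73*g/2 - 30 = (g - 3)*(g + 5/4)*(g + 2)*(g + 4)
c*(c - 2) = c^2 - 2*c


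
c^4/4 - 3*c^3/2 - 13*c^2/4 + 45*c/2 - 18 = (c/4 + 1)*(c - 6)*(c - 3)*(c - 1)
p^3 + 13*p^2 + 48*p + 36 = (p + 1)*(p + 6)^2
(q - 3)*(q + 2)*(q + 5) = q^3 + 4*q^2 - 11*q - 30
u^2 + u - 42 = (u - 6)*(u + 7)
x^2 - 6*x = x*(x - 6)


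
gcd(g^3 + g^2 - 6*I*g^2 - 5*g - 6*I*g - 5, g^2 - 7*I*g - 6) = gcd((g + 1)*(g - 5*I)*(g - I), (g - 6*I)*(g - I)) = g - I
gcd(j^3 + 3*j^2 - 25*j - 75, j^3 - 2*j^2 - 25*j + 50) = j^2 - 25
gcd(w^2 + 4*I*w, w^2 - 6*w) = w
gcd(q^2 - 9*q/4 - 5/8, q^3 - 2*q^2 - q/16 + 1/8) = q + 1/4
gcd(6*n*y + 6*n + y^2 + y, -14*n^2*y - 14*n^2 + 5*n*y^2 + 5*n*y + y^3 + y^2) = y + 1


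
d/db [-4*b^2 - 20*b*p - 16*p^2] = -8*b - 20*p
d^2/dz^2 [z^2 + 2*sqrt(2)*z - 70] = 2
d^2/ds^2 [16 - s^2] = -2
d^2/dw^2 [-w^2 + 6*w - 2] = -2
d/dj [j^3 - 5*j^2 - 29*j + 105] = 3*j^2 - 10*j - 29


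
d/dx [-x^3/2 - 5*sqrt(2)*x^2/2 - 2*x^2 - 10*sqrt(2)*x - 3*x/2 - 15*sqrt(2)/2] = -3*x^2/2 - 5*sqrt(2)*x - 4*x - 10*sqrt(2) - 3/2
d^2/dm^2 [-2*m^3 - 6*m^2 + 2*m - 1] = -12*m - 12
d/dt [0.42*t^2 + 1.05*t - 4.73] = 0.84*t + 1.05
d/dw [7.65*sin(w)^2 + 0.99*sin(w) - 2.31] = (15.3*sin(w) + 0.99)*cos(w)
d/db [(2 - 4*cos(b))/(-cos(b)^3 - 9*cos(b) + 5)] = 2*(3*cos(b) - 3*cos(2*b)/2 + cos(3*b) - 1/2)*sin(b)/(cos(b)^3 + 9*cos(b) - 5)^2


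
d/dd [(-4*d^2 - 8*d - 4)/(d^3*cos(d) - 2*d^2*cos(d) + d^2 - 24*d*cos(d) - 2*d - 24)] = 4*(2*(d + 1)*(-d^3*cos(d) + 2*d^2*cos(d) - d^2 + 24*d*cos(d) + 2*d + 24) - (d^2 + 2*d + 1)*(d^3*sin(d) - 2*d^2*sin(d) - 3*d^2*cos(d) - 24*d*sin(d) + 4*d*cos(d) - 2*d + 24*cos(d) + 2))/((d - 6)^2*(d + 4)^2*(d*cos(d) + 1)^2)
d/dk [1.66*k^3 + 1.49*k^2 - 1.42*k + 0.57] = 4.98*k^2 + 2.98*k - 1.42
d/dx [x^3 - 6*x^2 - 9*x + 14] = 3*x^2 - 12*x - 9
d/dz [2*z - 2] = 2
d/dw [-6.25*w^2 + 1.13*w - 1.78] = 1.13 - 12.5*w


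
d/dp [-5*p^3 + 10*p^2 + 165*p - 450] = -15*p^2 + 20*p + 165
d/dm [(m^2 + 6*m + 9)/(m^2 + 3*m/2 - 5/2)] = 2*(-9*m^2 - 46*m - 57)/(4*m^4 + 12*m^3 - 11*m^2 - 30*m + 25)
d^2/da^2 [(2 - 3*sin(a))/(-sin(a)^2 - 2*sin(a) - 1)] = (-3*sin(a)^2 + 23*sin(a) - 24)/(sin(a) + 1)^3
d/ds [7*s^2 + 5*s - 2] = 14*s + 5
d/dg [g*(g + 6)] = 2*g + 6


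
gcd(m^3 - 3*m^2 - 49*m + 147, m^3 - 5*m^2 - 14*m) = m - 7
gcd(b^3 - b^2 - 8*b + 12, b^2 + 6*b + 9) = b + 3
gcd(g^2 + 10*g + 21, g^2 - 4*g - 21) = g + 3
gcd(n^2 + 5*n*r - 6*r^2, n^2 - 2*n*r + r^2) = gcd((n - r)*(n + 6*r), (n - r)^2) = -n + r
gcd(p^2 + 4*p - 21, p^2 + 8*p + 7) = p + 7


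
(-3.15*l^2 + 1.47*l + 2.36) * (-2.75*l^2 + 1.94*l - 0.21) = 8.6625*l^4 - 10.1535*l^3 - 2.9767*l^2 + 4.2697*l - 0.4956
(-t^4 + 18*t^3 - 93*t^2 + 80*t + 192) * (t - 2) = -t^5 + 20*t^4 - 129*t^3 + 266*t^2 + 32*t - 384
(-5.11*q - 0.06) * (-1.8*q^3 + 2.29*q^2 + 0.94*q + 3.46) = 9.198*q^4 - 11.5939*q^3 - 4.9408*q^2 - 17.737*q - 0.2076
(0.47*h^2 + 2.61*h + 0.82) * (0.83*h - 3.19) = 0.3901*h^3 + 0.667*h^2 - 7.6453*h - 2.6158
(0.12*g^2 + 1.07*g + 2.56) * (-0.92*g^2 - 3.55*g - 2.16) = -0.1104*g^4 - 1.4104*g^3 - 6.4129*g^2 - 11.3992*g - 5.5296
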